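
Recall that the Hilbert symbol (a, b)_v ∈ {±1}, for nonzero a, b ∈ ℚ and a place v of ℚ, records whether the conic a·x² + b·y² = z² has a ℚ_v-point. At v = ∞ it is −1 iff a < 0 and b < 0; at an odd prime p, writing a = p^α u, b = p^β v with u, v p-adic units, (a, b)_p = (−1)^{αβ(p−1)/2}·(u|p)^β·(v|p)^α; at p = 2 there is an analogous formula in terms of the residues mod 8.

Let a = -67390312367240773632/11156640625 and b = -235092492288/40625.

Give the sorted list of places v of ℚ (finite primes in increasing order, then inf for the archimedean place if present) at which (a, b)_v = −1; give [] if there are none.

[2, 5, 13, inf]

(a, b) ≡ (-2, -195) mod (ℚ^×)²; places V = {2, 3, 5, 13, ∞}.
(a,b)_13: α=-4, u≡6; β=-1, v≡7 (mod 13); (6|13)=-1, (7|13)=-1; sign (−1)^0·-1^-1·-1^-4 = -1.
(a,b)_3: α=22, u≡1; β=15, v≡1 (mod 3); (1|3)=+1, (1|3)=+1; sign (−1)^0·+1^15·+1^22 = +1.
(a,b)_∞: sgn(-2)=−, sgn(-195)=−, so -1.
(a,b)_5: α=-8, u≡3; β=-5, v≡4 (mod 5); (3|5)=-1, (4|5)=+1; sign (−1)^0·-1^-5·+1^-8 = -1.
(a,b)_2: α=31, β=14; u≡7, v≡5 (mod 8); ε(u)ε(v)=1·0, αω(v)=31·1, βω(u)=14·0; sum ≡ 1  ⇒  -1.
|Ram(-2, -195)| = 4, even; anisotropic at {2, 5, 13, ∞}.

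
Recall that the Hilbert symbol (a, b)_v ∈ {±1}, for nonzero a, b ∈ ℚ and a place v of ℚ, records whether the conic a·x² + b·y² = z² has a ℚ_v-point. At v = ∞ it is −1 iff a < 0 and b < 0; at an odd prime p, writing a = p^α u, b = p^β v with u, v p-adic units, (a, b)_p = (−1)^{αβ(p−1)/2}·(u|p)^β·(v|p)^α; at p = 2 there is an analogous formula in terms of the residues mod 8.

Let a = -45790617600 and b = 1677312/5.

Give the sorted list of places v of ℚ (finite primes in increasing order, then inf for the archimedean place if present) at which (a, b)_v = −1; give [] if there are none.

(a, b) ≡ (-6, 910) mod (ℚ^×)²; places V = {2, 3, 5, 7, 13, ∞}.
(a,b)_2: α=13, β=11; u≡5, v≡7 (mod 8); ε(u)ε(v)=0·1, αω(v)=13·0, βω(u)=11·1; sum ≡ 1  ⇒  -1.
(a,b)_∞: sgn(-6)=−, sgn(910)=+, so +1.
(a,b)_13: α=2, u≡7; β=1, v≡5 (mod 13); (7|13)=-1, (5|13)=-1; sign (−1)^0·-1^1·-1^2 = -1.
(a,b)_3: α=3, u≡1; β=2, v≡1 (mod 3); (1|3)=+1, (1|3)=+1; sign (−1)^0·+1^2·+1^3 = +1.
(a,b)_5: α=2, u≡1; β=-1, v≡2 (mod 5); (1|5)=+1, (2|5)=-1; sign (−1)^0·+1^-1·-1^2 = +1.
(a,b)_7: α=2, u≡1; β=1, v≡4 (mod 7); (1|7)=+1, (4|7)=+1; sign (−1)^0·+1^1·+1^2 = +1.
(-6, 910 / ℚ) ramifies at {2, 13}: a division algebra.

[2, 13]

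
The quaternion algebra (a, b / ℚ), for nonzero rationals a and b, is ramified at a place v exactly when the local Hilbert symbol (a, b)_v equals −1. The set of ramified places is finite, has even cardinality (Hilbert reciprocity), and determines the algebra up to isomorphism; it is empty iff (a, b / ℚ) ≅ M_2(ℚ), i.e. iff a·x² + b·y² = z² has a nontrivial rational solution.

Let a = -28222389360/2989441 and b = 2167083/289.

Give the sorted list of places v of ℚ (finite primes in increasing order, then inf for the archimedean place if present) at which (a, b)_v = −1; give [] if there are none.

Mod squares: a ≡ -2419615, b ≡ 667. Check v ∈ {∞, 2, 3, 5, 7, 11, 13, 17, 19, 23, 29, 37, 41}.
v=41: a=41^1·(≡1), b=41^0·(≡14) mod 41; (1|41)=+1, (14|41)=-1; (−1)^{1·0·20}·(+1)^0·(-1)^1 = -1.
v=17: a=17^0·(≡3), b=17^-2·(≡8) mod 17; (3|17)=-1, (8|17)=+1; (−1)^{0·-2·8}·(-1)^-2·(+1)^0 = +1.
v=∞: -2419615 < 0 and 667 > 0  ⇒  (a,b)_∞ = +1.
v=29: a=29^1·(≡15), b=29^1·(≡6) mod 29; (15|29)=-1, (6|29)=+1; (−1)^{1·1·14}·(-1)^1·(+1)^1 = -1.
v=2: v_2(a)=4, v_2(b)=0; units ≡ 1, 3 (mod 8); ε·ε+αω+βω = 0·1+4·1+0·0 ≡ 0  ⇒  (a,b)_2 = +1.
v=3: a=3^6·(≡2), b=3^2·(≡1) mod 3; (2|3)=-1, (1|3)=+1; (−1)^{6·2·1}·(-1)^2·(+1)^6 = +1.
v=13: a=13^-2·(≡12), b=13^0·(≡3) mod 13; (12|13)=+1, (3|13)=+1; (−1)^{-2·0·6}·(+1)^0·(+1)^-2 = +1.
v=11: a=11^1·(≡2), b=11^0·(≡2) mod 11; (2|11)=-1, (2|11)=-1; (−1)^{1·0·5}·(-1)^0·(-1)^1 = -1.
v=7: a=7^-2·(≡6), b=7^0·(≡1) mod 7; (6|7)=-1, (1|7)=+1; (−1)^{-2·0·3}·(-1)^0·(+1)^-2 = +1.
v=5: a=5^1·(≡3), b=5^0·(≡2) mod 5; (3|5)=-1, (2|5)=-1; (−1)^{1·0·2}·(-1)^0·(-1)^1 = -1.
v=37: a=37^1·(≡3), b=37^0·(≡1) mod 37; (3|37)=+1, (1|37)=+1; (−1)^{1·0·18}·(+1)^0·(+1)^1 = +1.
v=23: a=23^0·(≡13), b=23^1·(≡1) mod 23; (13|23)=+1, (1|23)=+1; (−1)^{0·1·11}·(+1)^1·(+1)^0 = +1.
v=19: a=19^-2·(≡17), b=19^2·(≡14) mod 19; (17|19)=+1, (14|19)=-1; (−1)^{-2·2·9}·(+1)^2·(-1)^-2 = +1.
|Ram(-2419615, 667)| = 4, even; anisotropic at {5, 11, 29, 41}.

[5, 11, 29, 41]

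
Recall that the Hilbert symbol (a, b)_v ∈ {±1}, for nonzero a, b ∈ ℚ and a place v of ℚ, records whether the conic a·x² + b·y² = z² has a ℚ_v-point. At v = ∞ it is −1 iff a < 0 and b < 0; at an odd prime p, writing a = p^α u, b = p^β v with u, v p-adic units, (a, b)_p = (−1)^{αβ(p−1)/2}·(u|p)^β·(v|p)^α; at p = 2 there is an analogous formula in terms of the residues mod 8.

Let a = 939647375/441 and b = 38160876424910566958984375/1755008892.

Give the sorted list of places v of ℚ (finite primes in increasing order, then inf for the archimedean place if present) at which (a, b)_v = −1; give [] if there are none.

[11, 17]

Mod squares: a ≡ 95, b ≡ 6545. Check v ∈ {∞, 2, 3, 5, 7, 11, 13, 17, 19, 29, 37, 43}.
v=7: a=7^-2·(≡1), b=7^-3·(≡1) mod 7; (1|7)=+1, (1|7)=+1; (−1)^{-2·-3·3}·(+1)^-3·(+1)^-2 = +1.
v=3: a=3^-2·(≡2), b=3^-2·(≡2) mod 3; (2|3)=-1, (2|3)=-1; (−1)^{-2·-2·1}·(-1)^-2·(-1)^-2 = +1.
v=43: a=43^0·(≡6), b=43^2·(≡21) mod 43; (6|43)=+1, (21|43)=+1; (−1)^{0·2·21}·(+1)^2·(+1)^0 = +1.
v=19: a=19^1·(≡11), b=19^2·(≡16) mod 19; (11|19)=+1, (16|19)=+1; (−1)^{1·2·9}·(+1)^2·(+1)^1 = +1.
v=11: a=11^0·(≡7), b=11^1·(≡1) mod 11; (7|11)=-1, (1|11)=+1; (−1)^{0·1·5}·(-1)^1·(+1)^0 = -1.
v=17: a=17^2·(≡11), b=17^5·(≡11) mod 17; (11|17)=-1, (11|17)=-1; (−1)^{2·5·8}·(-1)^5·(-1)^2 = -1.
v=5: a=5^3·(≡4), b=5^9·(≡4) mod 5; (4|5)=+1, (4|5)=+1; (−1)^{3·9·2}·(+1)^9·(+1)^3 = +1.
v=37: a=37^2·(≡4), b=37^4·(≡4) mod 37; (4|37)=+1, (4|37)=+1; (−1)^{2·4·18}·(+1)^4·(+1)^2 = +1.
v=∞: 95 > 0 and 6545 > 0  ⇒  (a,b)_∞ = +1.
v=2: v_2(a)=0, v_2(b)=-2; units ≡ 7, 1 (mod 8); ε·ε+αω+βω = 1·0+0·0+-2·0 ≡ 0  ⇒  (a,b)_2 = +1.
v=13: a=13^0·(≡9), b=13^-2·(≡6) mod 13; (9|13)=+1, (6|13)=-1; (−1)^{0·-2·6}·(+1)^-2·(-1)^0 = +1.
v=29: a=29^0·(≡3), b=29^-2·(≡23) mod 29; (3|29)=-1, (23|29)=+1; (−1)^{0·-2·14}·(-1)^-2·(+1)^0 = +1.
|Ram(95, 6545)| = 2, even; anisotropic at {11, 17}.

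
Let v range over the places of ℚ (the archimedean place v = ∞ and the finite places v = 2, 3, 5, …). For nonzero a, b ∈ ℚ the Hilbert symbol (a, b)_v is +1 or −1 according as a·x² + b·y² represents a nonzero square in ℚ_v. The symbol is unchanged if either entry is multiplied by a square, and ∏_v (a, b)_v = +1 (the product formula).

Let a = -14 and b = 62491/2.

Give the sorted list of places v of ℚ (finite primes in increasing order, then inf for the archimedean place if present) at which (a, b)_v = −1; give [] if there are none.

Mod squares: a ≡ -14, b ≡ 124982. Check v ∈ {∞, 2, 7, 11, 13, 19, 23}.
v=7: a=7^1·(≡5), b=7^0·(≡1) mod 7; (5|7)=-1, (1|7)=+1; (−1)^{1·0·3}·(-1)^0·(+1)^1 = +1.
v=11: a=11^0·(≡8), b=11^1·(≡8) mod 11; (8|11)=-1, (8|11)=-1; (−1)^{0·1·5}·(-1)^1·(-1)^0 = -1.
v=19: a=19^0·(≡5), b=19^1·(≡1) mod 19; (5|19)=+1, (1|19)=+1; (−1)^{0·1·9}·(+1)^1·(+1)^0 = +1.
v=∞: -14 < 0 and 124982 > 0  ⇒  (a,b)_∞ = +1.
v=23: a=23^0·(≡9), b=23^1·(≡13) mod 23; (9|23)=+1, (13|23)=+1; (−1)^{0·1·11}·(+1)^1·(+1)^0 = +1.
v=2: v_2(a)=1, v_2(b)=-1; units ≡ 1, 3 (mod 8); ε·ε+αω+βω = 0·1+1·1+-1·0 ≡ 1  ⇒  (a,b)_2 = -1.
v=13: a=13^0·(≡12), b=13^1·(≡5) mod 13; (12|13)=+1, (5|13)=-1; (−1)^{0·1·6}·(+1)^1·(-1)^0 = +1.
(-14, 124982 / ℚ) ramifies at {2, 11}: a division algebra.

[2, 11]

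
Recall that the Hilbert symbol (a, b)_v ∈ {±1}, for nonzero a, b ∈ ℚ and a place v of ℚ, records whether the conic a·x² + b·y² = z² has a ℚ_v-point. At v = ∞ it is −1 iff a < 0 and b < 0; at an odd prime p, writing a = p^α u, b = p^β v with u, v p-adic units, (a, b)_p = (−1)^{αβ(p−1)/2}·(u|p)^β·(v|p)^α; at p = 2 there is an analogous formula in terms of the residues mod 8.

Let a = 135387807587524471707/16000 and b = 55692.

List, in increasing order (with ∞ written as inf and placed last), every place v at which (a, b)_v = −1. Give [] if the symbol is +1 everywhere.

Mod squares: a ≡ 192270, b ≡ 1547. Check v ∈ {∞, 2, 3, 5, 7, 13, 17, 29, 41}.
v=∞: 192270 > 0 and 1547 > 0  ⇒  (a,b)_∞ = +1.
v=3: a=3^7·(≡1), b=3^2·(≡2) mod 3; (1|3)=+1, (2|3)=-1; (−1)^{7·2·1}·(+1)^2·(-1)^7 = -1.
v=2: v_2(a)=-7, v_2(b)=2; units ≡ 7, 3 (mod 8); ε·ε+αω+βω = 1·1+-7·1+2·0 ≡ 0  ⇒  (a,b)_2 = +1.
v=13: a=13^3·(≡1), b=13^1·(≡7) mod 13; (1|13)=+1, (7|13)=-1; (−1)^{3·1·6}·(+1)^1·(-1)^3 = -1.
v=17: a=17^3·(≡11), b=17^1·(≡12) mod 17; (11|17)=-1, (12|17)=-1; (−1)^{3·1·8}·(-1)^1·(-1)^3 = +1.
v=5: a=5^-3·(≡4), b=5^0·(≡2) mod 5; (4|5)=+1, (2|5)=-1; (−1)^{-3·0·2}·(+1)^0·(-1)^-3 = -1.
v=29: a=29^1·(≡11), b=29^0·(≡12) mod 29; (11|29)=-1, (12|29)=-1; (−1)^{1·0·14}·(-1)^0·(-1)^1 = -1.
v=7: a=7^6·(≡2), b=7^1·(≡4) mod 7; (2|7)=+1, (4|7)=+1; (−1)^{6·1·3}·(+1)^1·(+1)^6 = +1.
v=41: a=41^2·(≡32), b=41^0·(≡14) mod 41; (32|41)=+1, (14|41)=-1; (−1)^{2·0·20}·(+1)^0·(-1)^2 = +1.
|Ram(192270, 1547)| = 4, even; anisotropic at {3, 5, 13, 29}.

[3, 5, 13, 29]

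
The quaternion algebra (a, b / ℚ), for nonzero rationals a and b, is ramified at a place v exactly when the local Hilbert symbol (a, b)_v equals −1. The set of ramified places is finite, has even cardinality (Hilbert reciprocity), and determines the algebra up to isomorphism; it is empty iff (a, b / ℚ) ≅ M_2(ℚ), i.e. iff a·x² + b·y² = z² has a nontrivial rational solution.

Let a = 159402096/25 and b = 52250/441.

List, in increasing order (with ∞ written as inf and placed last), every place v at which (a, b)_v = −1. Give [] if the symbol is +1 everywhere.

Mod squares: a ≡ 22591, b ≡ 2090. Check v ∈ {∞, 2, 3, 5, 7, 11, 19, 29, 41}.
v=5: a=5^-2·(≡1), b=5^3·(≡3) mod 5; (1|5)=+1, (3|5)=-1; (−1)^{-2·3·2}·(+1)^3·(-1)^-2 = +1.
v=∞: 22591 > 0 and 2090 > 0  ⇒  (a,b)_∞ = +1.
v=7: a=7^2·(≡2), b=7^-2·(≡1) mod 7; (2|7)=+1, (1|7)=+1; (−1)^{2·-2·3}·(+1)^-2·(+1)^2 = +1.
v=41: a=41^1·(≡16), b=41^0·(≡23) mod 41; (16|41)=+1, (23|41)=+1; (−1)^{1·0·20}·(+1)^0·(+1)^1 = +1.
v=11: a=11^0·(≡6), b=11^1·(≡9) mod 11; (6|11)=-1, (9|11)=+1; (−1)^{0·1·5}·(-1)^1·(+1)^0 = -1.
v=19: a=19^1·(≡16), b=19^1·(≡13) mod 19; (16|19)=+1, (13|19)=-1; (−1)^{1·1·9}·(+1)^1·(-1)^1 = +1.
v=2: v_2(a)=4, v_2(b)=1; units ≡ 7, 5 (mod 8); ε·ε+αω+βω = 1·0+4·1+1·0 ≡ 0  ⇒  (a,b)_2 = +1.
v=3: a=3^2·(≡1), b=3^-2·(≡2) mod 3; (1|3)=+1, (2|3)=-1; (−1)^{2·-2·1}·(+1)^-2·(-1)^2 = +1.
v=29: a=29^1·(≡9), b=29^0·(≡18) mod 29; (9|29)=+1, (18|29)=-1; (−1)^{1·0·14}·(+1)^0·(-1)^1 = -1.
(22591, 2090 / ℚ) ramifies at {11, 29}: a division algebra.

[11, 29]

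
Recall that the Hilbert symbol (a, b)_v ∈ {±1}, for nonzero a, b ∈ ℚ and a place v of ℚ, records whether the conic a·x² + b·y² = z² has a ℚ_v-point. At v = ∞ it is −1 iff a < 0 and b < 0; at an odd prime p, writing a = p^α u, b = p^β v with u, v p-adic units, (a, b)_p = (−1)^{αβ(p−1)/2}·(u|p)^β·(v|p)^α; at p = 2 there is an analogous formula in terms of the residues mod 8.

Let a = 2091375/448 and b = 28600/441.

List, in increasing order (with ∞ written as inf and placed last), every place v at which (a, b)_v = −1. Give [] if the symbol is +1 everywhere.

[7, 13]

Mod squares: a ≡ 385, b ≡ 286. Check v ∈ {∞, 2, 3, 5, 7, 11, 13}.
v=7: a=7^-1·(≡6), b=7^-2·(≡6) mod 7; (6|7)=-1, (6|7)=-1; (−1)^{-1·-2·3}·(-1)^-2·(-1)^-1 = -1.
v=5: a=5^3·(≡2), b=5^2·(≡4) mod 5; (2|5)=-1, (4|5)=+1; (−1)^{3·2·2}·(-1)^2·(+1)^3 = +1.
v=13: a=13^2·(≡2), b=13^1·(≡10) mod 13; (2|13)=-1, (10|13)=+1; (−1)^{2·1·6}·(-1)^1·(+1)^2 = -1.
v=2: v_2(a)=-6, v_2(b)=3; units ≡ 1, 7 (mod 8); ε·ε+αω+βω = 0·1+-6·0+3·0 ≡ 0  ⇒  (a,b)_2 = +1.
v=3: a=3^2·(≡1), b=3^-2·(≡1) mod 3; (1|3)=+1, (1|3)=+1; (−1)^{2·-2·1}·(+1)^-2·(+1)^2 = +1.
v=11: a=11^1·(≡7), b=11^1·(≡4) mod 11; (7|11)=-1, (4|11)=+1; (−1)^{1·1·5}·(-1)^1·(+1)^1 = +1.
v=∞: 385 > 0 and 286 > 0  ⇒  (a,b)_∞ = +1.
|Ram(385, 286)| = 2, even; anisotropic at {7, 13}.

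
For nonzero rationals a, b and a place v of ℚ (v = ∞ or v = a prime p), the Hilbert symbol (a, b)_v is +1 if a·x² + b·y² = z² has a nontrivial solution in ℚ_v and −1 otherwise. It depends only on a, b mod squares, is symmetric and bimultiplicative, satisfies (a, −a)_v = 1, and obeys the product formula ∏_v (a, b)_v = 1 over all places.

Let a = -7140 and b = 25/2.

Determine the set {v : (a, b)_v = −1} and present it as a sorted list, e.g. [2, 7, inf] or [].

Mod squares: a ≡ -1785, b ≡ 2. Check v ∈ {∞, 2, 3, 5, 7, 17}.
v=7: a=7^1·(≡2), b=7^0·(≡2) mod 7; (2|7)=+1, (2|7)=+1; (−1)^{1·0·3}·(+1)^0·(+1)^1 = +1.
v=3: a=3^1·(≡2), b=3^0·(≡2) mod 3; (2|3)=-1, (2|3)=-1; (−1)^{1·0·1}·(-1)^0·(-1)^1 = -1.
v=∞: -1785 < 0 and 2 > 0  ⇒  (a,b)_∞ = +1.
v=5: a=5^1·(≡2), b=5^2·(≡3) mod 5; (2|5)=-1, (3|5)=-1; (−1)^{1·2·2}·(-1)^2·(-1)^1 = -1.
v=17: a=17^1·(≡5), b=17^0·(≡4) mod 17; (5|17)=-1, (4|17)=+1; (−1)^{1·0·8}·(-1)^0·(+1)^1 = +1.
v=2: v_2(a)=2, v_2(b)=-1; units ≡ 7, 1 (mod 8); ε·ε+αω+βω = 1·0+2·0+-1·0 ≡ 0  ⇒  (a,b)_2 = +1.
Ram(-1785, 2) = {3, 5}; no ℚ_3-point on the conic.

[3, 5]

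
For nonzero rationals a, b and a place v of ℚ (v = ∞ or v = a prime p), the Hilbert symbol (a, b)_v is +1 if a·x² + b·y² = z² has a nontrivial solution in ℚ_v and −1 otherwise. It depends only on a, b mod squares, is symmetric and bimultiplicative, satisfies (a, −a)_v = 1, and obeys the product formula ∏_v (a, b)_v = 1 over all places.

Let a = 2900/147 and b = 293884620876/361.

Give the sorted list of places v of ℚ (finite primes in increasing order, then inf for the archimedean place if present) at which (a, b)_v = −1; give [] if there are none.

Mod squares: a ≡ 87, b ≡ 22011. Check v ∈ {∞, 2, 3, 5, 7, 11, 19, 23, 29}.
v=2: v_2(a)=2, v_2(b)=2; units ≡ 7, 3 (mod 8); ε·ε+αω+βω = 1·1+2·1+2·0 ≡ 1  ⇒  (a,b)_2 = -1.
v=19: a=19^0·(≡9), b=19^-2·(≡1) mod 19; (9|19)=+1, (1|19)=+1; (−1)^{0·-2·9}·(+1)^-2·(+1)^0 = +1.
v=∞: 87 > 0 and 22011 > 0  ⇒  (a,b)_∞ = +1.
v=5: a=5^2·(≡3), b=5^0·(≡1) mod 5; (3|5)=-1, (1|5)=+1; (−1)^{2·0·2}·(-1)^0·(+1)^2 = +1.
v=11: a=11^0·(≡10), b=11^1·(≡2) mod 11; (10|11)=-1, (2|11)=-1; (−1)^{0·1·5}·(-1)^1·(-1)^0 = -1.
v=29: a=29^1·(≡21), b=29^3·(≡5) mod 29; (21|29)=-1, (5|29)=+1; (−1)^{1·3·14}·(-1)^3·(+1)^1 = -1.
v=3: a=3^-1·(≡2), b=3^5·(≡2) mod 3; (2|3)=-1, (2|3)=-1; (−1)^{-1·5·1}·(-1)^5·(-1)^-1 = -1.
v=23: a=23^0·(≡13), b=23^1·(≡5) mod 23; (13|23)=+1, (5|23)=-1; (−1)^{0·1·11}·(+1)^1·(-1)^0 = +1.
v=7: a=7^-2·(≡3), b=7^2·(≡5) mod 7; (3|7)=-1, (5|7)=-1; (−1)^{-2·2·3}·(-1)^2·(-1)^-2 = +1.
Ram(87, 22011) = {2, 3, 11, 29}; no ℚ_2-point on the conic.

[2, 3, 11, 29]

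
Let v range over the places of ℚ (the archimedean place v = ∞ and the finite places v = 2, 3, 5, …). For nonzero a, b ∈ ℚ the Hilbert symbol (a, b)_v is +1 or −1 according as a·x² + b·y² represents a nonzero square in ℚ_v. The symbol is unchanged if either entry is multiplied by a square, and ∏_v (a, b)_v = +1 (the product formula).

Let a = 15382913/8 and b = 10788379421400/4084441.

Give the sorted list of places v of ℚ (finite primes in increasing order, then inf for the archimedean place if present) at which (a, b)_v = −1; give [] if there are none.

[2, 31]

(a, b) ≡ (627874, 94054) mod (ℚ^×)²; places V = {2, 3, 5, 7, 13, 17, 19, 31, 37, 41, 43, 47, ∞}.
(a,b)_41: α=1, u≡31; β=1, v≡4 (mod 41); (31|41)=+1, (4|41)=+1; sign (−1)^0·+1^1·+1^1 = +1.
(a,b)_37: α=0, u≡25; β=1, v≡7 (mod 37); (25|37)=+1, (7|37)=+1; sign (−1)^0·+1^1·+1^0 = +1.
(a,b)_17: α=0, u≡9; β=2, v≡11 (mod 17); (9|17)=+1, (11|17)=-1; sign (−1)^0·+1^2·-1^0 = +1.
(a,b)_31: α=1, u≡24; β=1, v≡6 (mod 31); (24|31)=-1, (6|31)=-1; sign (−1)^1·-1^1·-1^1 = -1.
(a,b)_43: α=0, u≡17; β=-2, v≡10 (mod 43); (17|43)=+1, (10|43)=+1; sign (−1)^0·+1^-2·+1^0 = +1.
(a,b)_13: α=1, u≡10; β=0, v≡10 (mod 13); (10|13)=+1, (10|13)=+1; sign (−1)^0·+1^0·+1^1 = +1.
(a,b)_5: α=0, u≡1; β=2, v≡1 (mod 5); (1|5)=+1, (1|5)=+1; sign (−1)^0·+1^2·+1^0 = +1.
(a,b)_2: α=-3, β=3; u≡1, v≡3 (mod 8); ε(u)ε(v)=0·1, αω(v)=-3·1, βω(u)=3·0; sum ≡ 1  ⇒  -1.
(a,b)_∞: sgn(627874)=+, sgn(94054)=+, so +1.
(a,b)_3: α=0, u≡1; β=4, v≡1 (mod 3); (1|3)=+1, (1|3)=+1; sign (−1)^0·+1^4·+1^0 = +1.
(a,b)_19: α=1, u≡7; β=0, v≡1 (mod 19); (7|19)=+1, (1|19)=+1; sign (−1)^0·+1^0·+1^1 = +1.
(a,b)_47: α=0, u≡6; β=-2, v≡4 (mod 47); (6|47)=+1, (4|47)=+1; sign (−1)^0·+1^-2·+1^0 = +1.
(a,b)_7: α=2, u≡1; β=2, v≡1 (mod 7); (1|7)=+1, (1|7)=+1; sign (−1)^0·+1^2·+1^2 = +1.
Ram(627874, 94054) = {2, 31}; no ℚ_2-point on the conic.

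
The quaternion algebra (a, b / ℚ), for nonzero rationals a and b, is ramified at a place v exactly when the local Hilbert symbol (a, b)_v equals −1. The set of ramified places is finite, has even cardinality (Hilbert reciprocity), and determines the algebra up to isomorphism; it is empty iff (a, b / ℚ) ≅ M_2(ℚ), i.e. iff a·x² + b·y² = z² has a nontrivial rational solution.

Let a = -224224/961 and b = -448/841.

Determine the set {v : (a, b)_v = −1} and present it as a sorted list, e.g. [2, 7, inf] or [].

[13, inf]

(a, b) ≡ (-286, -7) mod (ℚ^×)²; places V = {2, 7, 11, 13, 29, 31, ∞}.
(a,b)_29: α=0, u≡1; β=-2, v≡16 (mod 29); (1|29)=+1, (16|29)=+1; sign (−1)^0·+1^-2·+1^0 = +1.
(a,b)_∞: sgn(-286)=−, sgn(-7)=−, so -1.
(a,b)_7: α=2, u≡1; β=1, v≡6 (mod 7); (1|7)=+1, (6|7)=-1; sign (−1)^0·+1^1·-1^2 = +1.
(a,b)_31: α=-2, u≡30; β=0, v≡12 (mod 31); (30|31)=-1, (12|31)=-1; sign (−1)^0·-1^0·-1^-2 = +1.
(a,b)_13: α=1, u≡10; β=0, v≡8 (mod 13); (10|13)=+1, (8|13)=-1; sign (−1)^0·+1^0·-1^1 = -1.
(a,b)_11: α=1, u≡8; β=0, v≡5 (mod 11); (8|11)=-1, (5|11)=+1; sign (−1)^0·-1^0·+1^1 = +1.
(a,b)_2: α=5, β=6; u≡1, v≡1 (mod 8); ε(u)ε(v)=0·0, αω(v)=5·0, βω(u)=6·0; sum ≡ 0  ⇒  +1.
(-286, -7 / ℚ) ramifies at {13, ∞}: a division algebra.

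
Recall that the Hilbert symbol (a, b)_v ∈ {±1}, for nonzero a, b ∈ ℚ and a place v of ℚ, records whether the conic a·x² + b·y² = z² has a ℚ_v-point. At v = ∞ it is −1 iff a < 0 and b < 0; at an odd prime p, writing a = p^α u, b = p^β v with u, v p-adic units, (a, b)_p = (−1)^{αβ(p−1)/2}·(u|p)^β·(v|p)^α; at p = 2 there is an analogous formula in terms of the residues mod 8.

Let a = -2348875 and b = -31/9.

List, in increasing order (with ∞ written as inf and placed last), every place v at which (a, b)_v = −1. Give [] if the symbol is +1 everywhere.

(a, b) ≡ (-93955, -31) mod (ℚ^×)²; places V = {2, 3, 5, 19, 23, 31, 43, ∞}.
(a,b)_2: α=0, β=0; u≡5, v≡1 (mod 8); ε(u)ε(v)=0·0, αω(v)=0·0, βω(u)=0·1; sum ≡ 0  ⇒  +1.
(a,b)_31: α=0, u≡26; β=1, v≡24 (mod 31); (26|31)=-1, (24|31)=-1; sign (−1)^0·-1^1·-1^0 = -1.
(a,b)_23: α=1, u≡18; β=0, v≡17 (mod 23); (18|23)=+1, (17|23)=-1; sign (−1)^0·+1^0·-1^1 = -1.
(a,b)_3: α=0, u≡2; β=-2, v≡2 (mod 3); (2|3)=-1, (2|3)=-1; sign (−1)^0·-1^-2·-1^0 = +1.
(a,b)_5: α=3, u≡4; β=0, v≡1 (mod 5); (4|5)=+1, (1|5)=+1; sign (−1)^0·+1^0·+1^3 = +1.
(a,b)_19: α=1, u≡8; β=0, v≡5 (mod 19); (8|19)=-1, (5|19)=+1; sign (−1)^0·-1^0·+1^1 = +1.
(a,b)_43: α=1, u≡28; β=0, v≡30 (mod 43); (28|43)=-1, (30|43)=-1; sign (−1)^0·-1^0·-1^1 = -1.
(a,b)_∞: sgn(-93955)=−, sgn(-31)=−, so -1.
Ram(-93955, -31) = {23, 31, 43, ∞}; no ℚ_23-point on the conic.

[23, 31, 43, inf]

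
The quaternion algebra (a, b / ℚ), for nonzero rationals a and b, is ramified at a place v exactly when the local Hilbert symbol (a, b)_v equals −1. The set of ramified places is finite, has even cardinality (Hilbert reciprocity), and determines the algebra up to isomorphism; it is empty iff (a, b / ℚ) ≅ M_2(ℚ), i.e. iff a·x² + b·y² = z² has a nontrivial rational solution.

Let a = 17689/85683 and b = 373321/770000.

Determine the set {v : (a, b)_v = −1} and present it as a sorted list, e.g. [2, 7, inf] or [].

(a, b) ≡ (3, 77) mod (ℚ^×)²; places V = {2, 3, 5, 7, 11, 13, 19, 47, ∞}.
(a,b)_11: α=0, u≡3; β=-1, v≡2 (mod 11); (3|11)=+1, (2|11)=-1; sign (−1)^0·+1^-1·-1^0 = +1.
(a,b)_19: α=2, u≡12; β=0, v≡11 (mod 19); (12|19)=-1, (11|19)=+1; sign (−1)^0·-1^0·+1^2 = +1.
(a,b)_47: α=0, u≡32; β=2, v≡19 (mod 47); (32|47)=+1, (19|47)=-1; sign (−1)^0·+1^2·-1^0 = +1.
(a,b)_∞: sgn(3)=+, sgn(77)=+, so +1.
(a,b)_7: α=2, u≡6; β=-1, v≡2 (mod 7); (6|7)=-1, (2|7)=+1; sign (−1)^0·-1^-1·+1^2 = -1.
(a,b)_5: α=0, u≡3; β=-4, v≡3 (mod 5); (3|5)=-1, (3|5)=-1; sign (−1)^0·-1^-4·-1^0 = +1.
(a,b)_2: α=0, β=-4; u≡3, v≡5 (mod 8); ε(u)ε(v)=1·0, αω(v)=0·1, βω(u)=-4·1; sum ≡ 0  ⇒  +1.
(a,b)_3: α=-1, u≡1; β=0, v≡2 (mod 3); (1|3)=+1, (2|3)=-1; sign (−1)^0·+1^0·-1^-1 = -1.
(a,b)_13: α=-4, u≡3; β=2, v≡9 (mod 13); (3|13)=+1, (9|13)=+1; sign (−1)^0·+1^2·+1^-4 = +1.
|Ram(3, 77)| = 2, even; anisotropic at {3, 7}.

[3, 7]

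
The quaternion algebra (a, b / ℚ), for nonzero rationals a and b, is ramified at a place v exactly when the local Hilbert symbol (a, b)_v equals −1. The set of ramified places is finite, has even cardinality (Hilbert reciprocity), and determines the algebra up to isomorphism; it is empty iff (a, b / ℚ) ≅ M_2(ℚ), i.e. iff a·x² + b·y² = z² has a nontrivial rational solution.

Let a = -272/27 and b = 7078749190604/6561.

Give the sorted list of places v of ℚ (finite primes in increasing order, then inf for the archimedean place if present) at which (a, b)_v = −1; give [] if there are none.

[3, 17, 31, 37]

(a, b) ≡ (-51, 432419) mod (ℚ^×)²; places V = {2, 3, 7, 13, 17, 29, 31, 37, ∞}.
(a,b)_13: α=0, u≡1; β=1, v≡9 (mod 13); (1|13)=+1, (9|13)=+1; sign (−1)^0·+1^1·+1^0 = +1.
(a,b)_7: α=0, u≡6; β=2, v≡1 (mod 7); (6|7)=-1, (1|7)=+1; sign (−1)^0·-1^2·+1^0 = +1.
(a,b)_31: α=0, u≡6; β=1, v≡12 (mod 31); (6|31)=-1, (12|31)=-1; sign (−1)^0·-1^1·-1^0 = -1.
(a,b)_2: α=4, β=2; u≡5, v≡3 (mod 8); ε(u)ε(v)=0·1, αω(v)=4·1, βω(u)=2·1; sum ≡ 0  ⇒  +1.
(a,b)_3: α=-3, u≡1; β=-8, v≡2 (mod 3); (1|3)=+1, (2|3)=-1; sign (−1)^0·+1^-8·-1^-3 = -1.
(a,b)_37: α=0, u≡5; β=1, v≡19 (mod 37); (5|37)=-1, (19|37)=-1; sign (−1)^0·-1^1·-1^0 = -1.
(a,b)_17: α=1, u≡12; β=4, v≡5 (mod 17); (12|17)=-1, (5|17)=-1; sign (−1)^0·-1^4·-1^1 = -1.
(a,b)_∞: sgn(-51)=−, sgn(432419)=+, so +1.
(a,b)_29: α=0, u≡20; β=1, v≡24 (mod 29); (20|29)=+1, (24|29)=+1; sign (−1)^0·+1^1·+1^0 = +1.
Ram(-51, 432419) = {3, 17, 31, 37}; no ℚ_3-point on the conic.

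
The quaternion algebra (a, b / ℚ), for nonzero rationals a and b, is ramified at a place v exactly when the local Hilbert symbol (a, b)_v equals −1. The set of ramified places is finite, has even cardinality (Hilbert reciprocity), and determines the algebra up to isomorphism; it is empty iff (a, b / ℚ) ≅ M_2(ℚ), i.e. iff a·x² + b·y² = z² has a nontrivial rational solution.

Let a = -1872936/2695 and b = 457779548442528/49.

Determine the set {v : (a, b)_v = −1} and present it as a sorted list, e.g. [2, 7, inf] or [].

[5, 13]

(a, b) ≡ (-2861430, 58) mod (ℚ^×)²; places V = {2, 3, 5, 7, 11, 13, 23, 29, ∞}.
(a,b)_∞: sgn(-2861430)=−, sgn(58)=+, so +1.
(a,b)_2: α=3, β=5; u≡5, v≡5 (mod 8); ε(u)ε(v)=0·0, αω(v)=3·1, βω(u)=5·1; sum ≡ 0  ⇒  +1.
(a,b)_23: α=1, u≡20; β=2, v≡8 (mod 23); (20|23)=-1, (8|23)=+1; sign (−1)^0·-1^2·+1^1 = +1.
(a,b)_13: α=1, u≡5; β=2, v≡7 (mod 13); (5|13)=-1, (7|13)=-1; sign (−1)^0·-1^2·-1^1 = -1.
(a,b)_11: α=-1, u≡4; β=0, v≡3 (mod 11); (4|11)=+1, (3|11)=+1; sign (−1)^0·+1^0·+1^-1 = +1.
(a,b)_3: α=3, u≡1; β=8, v≡1 (mod 3); (1|3)=+1, (1|3)=+1; sign (−1)^0·+1^8·+1^3 = +1.
(a,b)_29: α=1, u≡15; β=3, v≡14 (mod 29); (15|29)=-1, (14|29)=-1; sign (−1)^0·-1^3·-1^1 = +1.
(a,b)_7: α=-2, u≡2; β=-2, v≡4 (mod 7); (2|7)=+1, (4|7)=+1; sign (−1)^0·+1^-2·+1^-2 = +1.
(a,b)_5: α=-1, u≡1; β=0, v≡2 (mod 5); (1|5)=+1, (2|5)=-1; sign (−1)^0·+1^0·-1^-1 = -1.
(-2861430, 58 / ℚ) ramifies at {5, 13}: a division algebra.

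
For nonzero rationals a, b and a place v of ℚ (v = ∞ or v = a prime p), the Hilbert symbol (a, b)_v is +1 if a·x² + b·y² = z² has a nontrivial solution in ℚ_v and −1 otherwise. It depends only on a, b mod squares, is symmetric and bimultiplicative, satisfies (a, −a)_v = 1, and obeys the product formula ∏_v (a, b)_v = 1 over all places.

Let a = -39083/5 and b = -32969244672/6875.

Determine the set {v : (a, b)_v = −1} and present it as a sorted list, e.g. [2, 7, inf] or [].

[3, 5, 11, inf]

Mod squares: a ≡ -1615, b ≡ -33. Check v ∈ {∞, 2, 3, 5, 7, 11, 13, 17, 19}.
v=∞: -1615 < 0 and -33 < 0  ⇒  (a,b)_∞ = -1.
v=19: a=19^1·(≡18), b=19^0·(≡5) mod 19; (18|19)=-1, (5|19)=+1; (−1)^{1·0·9}·(-1)^0·(+1)^1 = +1.
v=5: a=5^-1·(≡2), b=5^-4·(≡3) mod 5; (2|5)=-1, (3|5)=-1; (−1)^{-1·-4·2}·(-1)^-4·(-1)^-1 = -1.
v=13: a=13^0·(≡12), b=13^2·(≡11) mod 13; (12|13)=+1, (11|13)=-1; (−1)^{0·2·6}·(+1)^2·(-1)^0 = +1.
v=2: v_2(a)=0, v_2(b)=14; units ≡ 1, 7 (mod 8); ε·ε+αω+βω = 0·1+0·0+14·0 ≡ 0  ⇒  (a,b)_2 = +1.
v=7: a=7^0·(≡1), b=7^2·(≡1) mod 7; (1|7)=+1, (1|7)=+1; (−1)^{0·2·3}·(+1)^2·(+1)^0 = +1.
v=11: a=11^2·(≡8), b=11^-1·(≡6) mod 11; (8|11)=-1, (6|11)=-1; (−1)^{2·-1·5}·(-1)^-1·(-1)^2 = -1.
v=3: a=3^0·(≡2), b=3^5·(≡1) mod 3; (2|3)=-1, (1|3)=+1; (−1)^{0·5·1}·(-1)^5·(+1)^0 = -1.
v=17: a=17^1·(≡6), b=17^0·(≡13) mod 17; (6|17)=-1, (13|17)=+1; (−1)^{1·0·8}·(-1)^0·(+1)^1 = +1.
(-1615, -33 / ℚ) ramifies at {3, 5, 11, ∞}: a division algebra.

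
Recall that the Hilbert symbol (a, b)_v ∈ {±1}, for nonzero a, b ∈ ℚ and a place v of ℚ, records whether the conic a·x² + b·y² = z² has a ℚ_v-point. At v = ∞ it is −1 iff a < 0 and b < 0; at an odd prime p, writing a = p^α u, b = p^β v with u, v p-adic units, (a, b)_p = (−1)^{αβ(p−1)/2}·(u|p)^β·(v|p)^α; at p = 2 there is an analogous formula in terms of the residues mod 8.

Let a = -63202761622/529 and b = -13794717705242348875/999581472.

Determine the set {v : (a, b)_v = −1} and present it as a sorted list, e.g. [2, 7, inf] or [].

(a, b) ≡ (-22, -64790) mod (ℚ^×)²; places V = {2, 3, 5, 7, 11, 13, 19, 23, 31, ∞}.
(a,b)_19: α=2, u≡5; β=3, v≡12 (mod 19); (5|19)=+1, (12|19)=-1; sign (−1)^0·+1^3·-1^2 = +1.
(a,b)_∞: sgn(-22)=−, sgn(-64790)=−, so -1.
(a,b)_13: α=2, u≡9; β=2, v≡8 (mod 13); (9|13)=+1, (8|13)=-1; sign (−1)^0·+1^2·-1^2 = +1.
(a,b)_11: α=1, u≡1; β=3, v≡6 (mod 11); (1|11)=+1, (6|11)=-1; sign (−1)^1·+1^3·-1^1 = +1.
(a,b)_31: α=2, u≡19; β=3, v≡28 (mod 31); (19|31)=+1, (28|31)=+1; sign (−1)^0·+1^3·+1^2 = +1.
(a,b)_2: α=1, β=-5; u≡5, v≡5 (mod 8); ε(u)ε(v)=0·0, αω(v)=1·1, βω(u)=-5·1; sum ≡ 0  ⇒  +1.
(a,b)_23: α=-2, u≡12; β=-2, v≡3 (mod 23); (12|23)=+1, (3|23)=+1; sign (−1)^0·+1^-2·+1^-2 = +1.
(a,b)_3: α=0, u≡2; β=-10, v≡1 (mod 3); (2|3)=-1, (1|3)=+1; sign (−1)^0·-1^-10·+1^0 = +1.
(a,b)_7: α=2, u≡5; β=4, v≡1 (mod 7); (5|7)=-1, (1|7)=+1; sign (−1)^0·-1^4·+1^2 = +1.
(a,b)_5: α=0, u≡2; β=3, v≡2 (mod 5); (2|5)=-1, (2|5)=-1; sign (−1)^0·-1^3·-1^0 = -1.
Ram(-22, -64790) = {5, ∞}; no ℚ_5-point on the conic.

[5, inf]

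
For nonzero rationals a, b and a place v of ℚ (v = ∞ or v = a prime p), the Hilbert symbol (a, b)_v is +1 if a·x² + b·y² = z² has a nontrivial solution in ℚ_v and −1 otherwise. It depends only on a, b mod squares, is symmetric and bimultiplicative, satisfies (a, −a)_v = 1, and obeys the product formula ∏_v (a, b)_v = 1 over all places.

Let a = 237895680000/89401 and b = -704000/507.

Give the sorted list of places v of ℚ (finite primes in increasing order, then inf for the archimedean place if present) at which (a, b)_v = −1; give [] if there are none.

[3, 5]

Mod squares: a ≡ 3, b ≡ -330. Check v ∈ {∞, 2, 3, 5, 11, 13, 23}.
v=5: a=5^4·(≡3), b=5^3·(≡4) mod 5; (3|5)=-1, (4|5)=+1; (−1)^{4·3·2}·(-1)^3·(+1)^4 = -1.
v=23: a=23^-2·(≡8), b=23^0·(≡7) mod 23; (8|23)=+1, (7|23)=-1; (−1)^{-2·0·11}·(+1)^0·(-1)^-2 = +1.
v=3: a=3^1·(≡1), b=3^-1·(≡1) mod 3; (1|3)=+1, (1|3)=+1; (−1)^{1·-1·1}·(+1)^-1·(+1)^1 = -1.
v=11: a=11^2·(≡4), b=11^1·(≡9) mod 11; (4|11)=+1, (9|11)=+1; (−1)^{2·1·5}·(+1)^1·(+1)^2 = +1.
v=13: a=13^-2·(≡12), b=13^-2·(≡5) mod 13; (12|13)=+1, (5|13)=-1; (−1)^{-2·-2·6}·(+1)^-2·(-1)^-2 = +1.
v=2: v_2(a)=20, v_2(b)=9; units ≡ 3, 3 (mod 8); ε·ε+αω+βω = 1·1+20·1+9·1 ≡ 0  ⇒  (a,b)_2 = +1.
v=∞: 3 > 0 and -330 < 0  ⇒  (a,b)_∞ = +1.
|Ram(3, -330)| = 2, even; anisotropic at {3, 5}.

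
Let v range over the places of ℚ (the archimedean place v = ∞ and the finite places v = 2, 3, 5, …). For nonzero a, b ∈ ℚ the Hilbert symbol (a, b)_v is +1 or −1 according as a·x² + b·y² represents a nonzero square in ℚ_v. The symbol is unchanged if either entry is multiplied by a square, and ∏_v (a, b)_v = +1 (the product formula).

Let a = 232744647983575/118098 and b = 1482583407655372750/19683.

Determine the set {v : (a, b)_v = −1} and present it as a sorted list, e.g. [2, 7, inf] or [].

[2, 3]

Mod squares: a ≡ 14, b ≡ 2730. Check v ∈ {∞, 2, 3, 5, 7, 13, 19, 23, 29}.
v=19: a=19^2·(≡8), b=19^2·(≡12) mod 19; (8|19)=-1, (12|19)=-1; (−1)^{2·2·9}·(-1)^2·(-1)^2 = +1.
v=7: a=7^3·(≡1), b=7^5·(≡3) mod 7; (1|7)=+1, (3|7)=-1; (−1)^{3·5·3}·(+1)^5·(-1)^3 = +1.
v=13: a=13^2·(≡1), b=13^3·(≡2) mod 13; (1|13)=+1, (2|13)=-1; (−1)^{2·3·6}·(+1)^3·(-1)^2 = +1.
v=2: v_2(a)=-1, v_2(b)=1; units ≡ 7, 5 (mod 8); ε·ε+αω+βω = 1·0+-1·1+1·0 ≡ 1  ⇒  (a,b)_2 = -1.
v=23: a=23^2·(≡21), b=23^2·(≡12) mod 23; (21|23)=-1, (12|23)=+1; (−1)^{2·2·11}·(-1)^2·(+1)^2 = +1.
v=29: a=29^2·(≡18), b=29^2·(≡22) mod 29; (18|29)=-1, (22|29)=+1; (−1)^{2·2·14}·(-1)^2·(+1)^2 = +1.
v=3: a=3^-10·(≡2), b=3^-9·(≡1) mod 3; (2|3)=-1, (1|3)=+1; (−1)^{-10·-9·1}·(-1)^-9·(+1)^-10 = -1.
v=∞: 14 > 0 and 2730 > 0  ⇒  (a,b)_∞ = +1.
v=5: a=5^2·(≡1), b=5^3·(≡4) mod 5; (1|5)=+1, (4|5)=+1; (−1)^{2·3·2}·(+1)^3·(+1)^2 = +1.
|Ram(14, 2730)| = 2, even; anisotropic at {2, 3}.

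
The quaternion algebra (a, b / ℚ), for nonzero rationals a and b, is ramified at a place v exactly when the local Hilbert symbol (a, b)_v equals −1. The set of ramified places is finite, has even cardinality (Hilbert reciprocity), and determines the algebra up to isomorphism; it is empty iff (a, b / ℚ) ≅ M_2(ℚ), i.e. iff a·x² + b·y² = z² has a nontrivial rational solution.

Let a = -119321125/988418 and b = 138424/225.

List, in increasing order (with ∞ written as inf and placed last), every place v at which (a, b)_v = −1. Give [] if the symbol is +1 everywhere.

Mod squares: a ≡ -1610, b ≡ 286. Check v ∈ {∞, 2, 3, 5, 7, 11, 13, 19, 23, 37}.
v=13: a=13^0·(≡6), b=13^1·(≡10) mod 13; (6|13)=-1, (10|13)=+1; (−1)^{0·1·6}·(-1)^1·(+1)^0 = -1.
v=3: a=3^0·(≡1), b=3^-2·(≡1) mod 3; (1|3)=+1, (1|3)=+1; (−1)^{0·-2·1}·(+1)^-2·(+1)^0 = +1.
v=5: a=5^3·(≡2), b=5^-2·(≡1) mod 5; (2|5)=-1, (1|5)=+1; (−1)^{3·-2·2}·(-1)^-2·(+1)^3 = +1.
v=11: a=11^2·(≡7), b=11^3·(≡1) mod 11; (7|11)=-1, (1|11)=+1; (−1)^{2·3·5}·(-1)^3·(+1)^2 = -1.
v=∞: -1610 < 0 and 286 > 0  ⇒  (a,b)_∞ = +1.
v=23: a=23^1·(≡19), b=23^0·(≡21) mod 23; (19|23)=-1, (21|23)=-1; (−1)^{1·0·11}·(-1)^0·(-1)^1 = -1.
v=2: v_2(a)=-1, v_2(b)=3; units ≡ 3, 7 (mod 8); ε·ε+αω+βω = 1·1+-1·0+3·1 ≡ 0  ⇒  (a,b)_2 = +1.
v=37: a=37^-2·(≡17), b=37^0·(≡27) mod 37; (17|37)=-1, (27|37)=+1; (−1)^{-2·0·18}·(-1)^0·(+1)^-2 = +1.
v=7: a=7^3·(≡1), b=7^0·(≡6) mod 7; (1|7)=+1, (6|7)=-1; (−1)^{3·0·3}·(+1)^0·(-1)^3 = -1.
v=19: a=19^-2·(≡17), b=19^0·(≡16) mod 19; (17|19)=+1, (16|19)=+1; (−1)^{-2·0·9}·(+1)^0·(+1)^-2 = +1.
|Ram(-1610, 286)| = 4, even; anisotropic at {7, 11, 13, 23}.

[7, 11, 13, 23]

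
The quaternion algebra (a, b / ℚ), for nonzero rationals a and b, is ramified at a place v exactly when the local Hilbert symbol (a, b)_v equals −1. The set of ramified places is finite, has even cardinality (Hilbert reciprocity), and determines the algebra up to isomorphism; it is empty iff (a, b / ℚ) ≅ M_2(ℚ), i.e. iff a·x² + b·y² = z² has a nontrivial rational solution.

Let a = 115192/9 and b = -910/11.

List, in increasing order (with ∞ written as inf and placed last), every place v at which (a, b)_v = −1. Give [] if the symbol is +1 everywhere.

[5, 7, 11, 17]

(a, b) ≡ (238, -10010) mod (ℚ^×)²; places V = {2, 3, 5, 7, 11, 13, 17, ∞}.
(a,b)_2: α=3, β=1; u≡7, v≡3 (mod 8); ε(u)ε(v)=1·1, αω(v)=3·1, βω(u)=1·0; sum ≡ 0  ⇒  +1.
(a,b)_17: α=1, u≡3; β=0, v≡10 (mod 17); (3|17)=-1, (10|17)=-1; sign (−1)^0·-1^0·-1^1 = -1.
(a,b)_5: α=0, u≡3; β=1, v≡3 (mod 5); (3|5)=-1, (3|5)=-1; sign (−1)^0·-1^1·-1^0 = -1.
(a,b)_∞: sgn(238)=+, sgn(-10010)=−, so +1.
(a,b)_7: α=1, u≡3; β=1, v≡6 (mod 7); (3|7)=-1, (6|7)=-1; sign (−1)^1·-1^1·-1^1 = -1.
(a,b)_13: α=0, u≡10; β=1, v≡9 (mod 13); (10|13)=+1, (9|13)=+1; sign (−1)^0·+1^1·+1^0 = +1.
(a,b)_3: α=-2, u≡1; β=0, v≡1 (mod 3); (1|3)=+1, (1|3)=+1; sign (−1)^0·+1^0·+1^-2 = +1.
(a,b)_11: α=2, u≡8; β=-1, v≡3 (mod 11); (8|11)=-1, (3|11)=+1; sign (−1)^0·-1^-1·+1^2 = -1.
|Ram(238, -10010)| = 4, even; anisotropic at {5, 7, 11, 17}.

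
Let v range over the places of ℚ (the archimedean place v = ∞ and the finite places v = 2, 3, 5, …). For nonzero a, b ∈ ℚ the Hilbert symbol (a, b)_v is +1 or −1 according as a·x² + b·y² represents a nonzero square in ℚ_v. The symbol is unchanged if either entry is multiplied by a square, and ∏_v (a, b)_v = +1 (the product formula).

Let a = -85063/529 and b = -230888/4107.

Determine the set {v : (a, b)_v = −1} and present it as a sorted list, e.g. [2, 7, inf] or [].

[3, 19, 37, inf]

Mod squares: a ≡ -703, b ≡ -3534. Check v ∈ {∞, 2, 3, 7, 11, 19, 23, 31, 37}.
v=31: a=31^0·(≡16), b=31^1·(≡16) mod 31; (16|31)=+1, (16|31)=+1; (−1)^{0·1·15}·(+1)^1·(+1)^0 = +1.
v=11: a=11^2·(≡1), b=11^0·(≡6) mod 11; (1|11)=+1, (6|11)=-1; (−1)^{2·0·5}·(+1)^0·(-1)^2 = +1.
v=3: a=3^0·(≡2), b=3^-1·(≡1) mod 3; (2|3)=-1, (1|3)=+1; (−1)^{0·-1·1}·(-1)^-1·(+1)^0 = -1.
v=23: a=23^-2·(≡14), b=23^0·(≡6) mod 23; (14|23)=-1, (6|23)=+1; (−1)^{-2·0·11}·(-1)^0·(+1)^-2 = +1.
v=∞: -703 < 0 and -3534 < 0  ⇒  (a,b)_∞ = -1.
v=2: v_2(a)=0, v_2(b)=3; units ≡ 1, 1 (mod 8); ε·ε+αω+βω = 0·0+0·0+3·0 ≡ 0  ⇒  (a,b)_2 = +1.
v=19: a=19^1·(≡4), b=19^1·(≡9) mod 19; (4|19)=+1, (9|19)=+1; (−1)^{1·1·9}·(+1)^1·(+1)^1 = -1.
v=37: a=37^1·(≡13), b=37^-2·(≡22) mod 37; (13|37)=-1, (22|37)=-1; (−1)^{1·-2·18}·(-1)^-2·(-1)^1 = -1.
v=7: a=7^0·(≡2), b=7^2·(≡4) mod 7; (2|7)=+1, (4|7)=+1; (−1)^{0·2·3}·(+1)^2·(+1)^0 = +1.
(-703, -3534 / ℚ) ramifies at {3, 19, 37, ∞}: a division algebra.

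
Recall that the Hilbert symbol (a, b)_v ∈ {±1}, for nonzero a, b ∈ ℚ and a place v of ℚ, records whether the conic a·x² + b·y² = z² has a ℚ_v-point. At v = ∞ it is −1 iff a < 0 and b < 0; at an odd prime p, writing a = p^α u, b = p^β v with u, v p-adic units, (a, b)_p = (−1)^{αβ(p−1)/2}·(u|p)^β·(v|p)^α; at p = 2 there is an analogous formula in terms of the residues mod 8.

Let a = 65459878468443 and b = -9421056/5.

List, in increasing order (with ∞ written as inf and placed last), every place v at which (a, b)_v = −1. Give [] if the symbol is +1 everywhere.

Mod squares: a ≡ 13547, b ≡ -20445. Check v ∈ {∞, 2, 3, 5, 17, 19, 23, 29, 31, 47}.
v=19: a=19^1·(≡13), b=19^0·(≡15) mod 19; (13|19)=-1, (15|19)=-1; (−1)^{1·0·9}·(-1)^0·(-1)^1 = -1.
v=17: a=17^2·(≡8), b=17^0·(≡11) mod 17; (8|17)=+1, (11|17)=-1; (−1)^{2·0·8}·(+1)^0·(-1)^2 = +1.
v=5: a=5^0·(≡3), b=5^-1·(≡4) mod 5; (3|5)=-1, (4|5)=+1; (−1)^{0·-1·2}·(-1)^-1·(+1)^0 = -1.
v=3: a=3^2·(≡2), b=3^3·(≡1) mod 3; (2|3)=-1, (1|3)=+1; (−1)^{2·3·1}·(-1)^3·(+1)^2 = -1.
v=29: a=29^2·(≡23), b=29^1·(≡22) mod 29; (23|29)=+1, (22|29)=+1; (−1)^{2·1·14}·(+1)^1·(+1)^2 = +1.
v=47: a=47^2·(≡13), b=47^1·(≡39) mod 47; (13|47)=-1, (39|47)=-1; (−1)^{2·1·23}·(-1)^1·(-1)^2 = -1.
v=2: v_2(a)=0, v_2(b)=8; units ≡ 3, 3 (mod 8); ε·ε+αω+βω = 1·1+0·1+8·1 ≡ 1  ⇒  (a,b)_2 = -1.
v=31: a=31^1·(≡22), b=31^0·(≡6) mod 31; (22|31)=-1, (6|31)=-1; (−1)^{1·0·15}·(-1)^0·(-1)^1 = -1.
v=∞: 13547 > 0 and -20445 < 0  ⇒  (a,b)_∞ = +1.
v=23: a=23^1·(≡19), b=23^0·(≡4) mod 23; (19|23)=-1, (4|23)=+1; (−1)^{1·0·11}·(-1)^0·(+1)^1 = +1.
(13547, -20445 / ℚ) ramifies at {2, 3, 5, 19, 31, 47}: a division algebra.

[2, 3, 5, 19, 31, 47]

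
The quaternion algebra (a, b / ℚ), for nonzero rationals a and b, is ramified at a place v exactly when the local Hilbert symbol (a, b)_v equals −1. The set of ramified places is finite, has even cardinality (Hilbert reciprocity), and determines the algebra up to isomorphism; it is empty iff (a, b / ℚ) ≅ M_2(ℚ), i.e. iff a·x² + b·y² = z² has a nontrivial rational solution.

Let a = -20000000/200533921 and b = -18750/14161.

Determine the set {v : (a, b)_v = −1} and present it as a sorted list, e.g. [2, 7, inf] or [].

[2, inf]

Mod squares: a ≡ -5, b ≡ -30. Check v ∈ {∞, 2, 3, 5, 7, 17}.
v=5: a=5^7·(≡4), b=5^5·(≡4) mod 5; (4|5)=+1, (4|5)=+1; (−1)^{7·5·2}·(+1)^5·(+1)^7 = +1.
v=3: a=3^0·(≡1), b=3^1·(≡2) mod 3; (1|3)=+1, (2|3)=-1; (−1)^{0·1·1}·(+1)^1·(-1)^0 = +1.
v=2: v_2(a)=8, v_2(b)=1; units ≡ 3, 1 (mod 8); ε·ε+αω+βω = 1·0+8·0+1·1 ≡ 1  ⇒  (a,b)_2 = -1.
v=∞: -5 < 0 and -30 < 0  ⇒  (a,b)_∞ = -1.
v=17: a=17^-4·(≡6), b=17^-2·(≡8) mod 17; (6|17)=-1, (8|17)=+1; (−1)^{-4·-2·8}·(-1)^-2·(+1)^-4 = +1.
v=7: a=7^-4·(≡2), b=7^-2·(≡5) mod 7; (2|7)=+1, (5|7)=-1; (−1)^{-4·-2·3}·(+1)^-2·(-1)^-4 = +1.
|Ram(-5, -30)| = 2, even; anisotropic at {2, ∞}.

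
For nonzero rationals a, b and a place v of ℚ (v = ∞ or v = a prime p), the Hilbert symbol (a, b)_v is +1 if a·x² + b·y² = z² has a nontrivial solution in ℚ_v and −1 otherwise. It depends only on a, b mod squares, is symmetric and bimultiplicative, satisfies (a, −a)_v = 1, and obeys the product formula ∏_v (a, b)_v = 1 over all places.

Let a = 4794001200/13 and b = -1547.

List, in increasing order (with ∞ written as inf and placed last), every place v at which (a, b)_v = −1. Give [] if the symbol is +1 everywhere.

[7, 13, 17, 31]

Mod squares: a ≡ 1923519, b ≡ -1547. Check v ∈ {∞, 2, 3, 5, 7, 13, 17, 31, 37, 43}.
v=43: a=43^1·(≡38), b=43^0·(≡1) mod 43; (38|43)=+1, (1|43)=+1; (−1)^{1·0·21}·(+1)^0·(+1)^1 = +1.
v=37: a=37^1·(≡20), b=37^0·(≡7) mod 37; (20|37)=-1, (7|37)=+1; (−1)^{1·0·18}·(-1)^0·(+1)^1 = +1.
v=31: a=31^1·(≡2), b=31^0·(≡3) mod 31; (2|31)=+1, (3|31)=-1; (−1)^{1·0·15}·(+1)^0·(-1)^1 = -1.
v=2: v_2(a)=4, v_2(b)=0; units ≡ 7, 5 (mod 8); ε·ε+αω+βω = 1·0+4·1+0·0 ≡ 0  ⇒  (a,b)_2 = +1.
v=17: a=17^0·(≡6), b=17^1·(≡11) mod 17; (6|17)=-1, (11|17)=-1; (−1)^{0·1·8}·(-1)^1·(-1)^0 = -1.
v=3: a=3^5·(≡1), b=3^0·(≡1) mod 3; (1|3)=+1, (1|3)=+1; (−1)^{5·0·1}·(+1)^0·(+1)^5 = +1.
v=∞: 1923519 > 0 and -1547 < 0  ⇒  (a,b)_∞ = +1.
v=7: a=7^0·(≡5), b=7^1·(≡3) mod 7; (5|7)=-1, (3|7)=-1; (−1)^{0·1·3}·(-1)^1·(-1)^0 = -1.
v=13: a=13^-1·(≡1), b=13^1·(≡11) mod 13; (1|13)=+1, (11|13)=-1; (−1)^{-1·1·6}·(+1)^1·(-1)^-1 = -1.
v=5: a=5^2·(≡1), b=5^0·(≡3) mod 5; (1|5)=+1, (3|5)=-1; (−1)^{2·0·2}·(+1)^0·(-1)^2 = +1.
|Ram(1923519, -1547)| = 4, even; anisotropic at {7, 13, 17, 31}.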